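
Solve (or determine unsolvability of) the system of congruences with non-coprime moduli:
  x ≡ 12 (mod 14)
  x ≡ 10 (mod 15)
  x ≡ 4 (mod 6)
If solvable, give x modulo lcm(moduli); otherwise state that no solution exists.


Moduli 14, 15, 6 are not pairwise coprime, so CRT works modulo lcm(m_i) when all pairwise compatibility conditions hold.
Pairwise compatibility: gcd(m_i, m_j) must divide a_i - a_j for every pair.
Merge one congruence at a time:
  Start: x ≡ 12 (mod 14).
  Combine with x ≡ 10 (mod 15): gcd(14, 15) = 1; 10 - 12 = -2, which IS divisible by 1, so compatible.
    Write x = 12 + 14·t and substitute into x ≡ 10 (mod 15): 14·t ≡ 10 − 12 = -2 (mod 15).
    Reduce coefficients mod 15: 14·t ≡ 13 (mod 15).
    The inverse of 14 mod 15 is 14 (since 14·14 = 196 = 13·15 + 1), so t ≡ 14·13 = 182 ≡ 2 (mod 15).
    Then x = 12 + 14·2 = 40, valid modulo lcm(14, 15) = 210: x ≡ 40 (mod 210).
  Combine with x ≡ 4 (mod 6): gcd(210, 6) = 6; 4 - 40 = -36, which IS divisible by 6, so compatible.
    Write x = 40 + 210·t and substitute into x ≡ 4 (mod 6): 210·t ≡ 4 − 40 = -36 (mod 6).
    Divide the congruence (and modulus) by g = 6: 35·t ≡ -6 (mod 1).
    Modulo 1 every t works; take t = 0.
    Then x = 40 + 210·0 = 40, valid modulo lcm(210, 6) = 210: x ≡ 40 (mod 210).
Verify: 40 mod 14 = 12, 40 mod 15 = 10, 40 mod 6 = 4.

x ≡ 40 (mod 210).


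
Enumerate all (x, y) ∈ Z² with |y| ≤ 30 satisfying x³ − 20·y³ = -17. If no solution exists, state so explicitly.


The equation is x³ - 20y³ = -17. For fixed y, x³ = 20·y³ − 17, so a solution requires the RHS to be a perfect cube.
Strategy: iterate y from -30 to 30, compute RHS = 20·y³ − 17, and check whether it is a (positive or negative) perfect cube.
Check small values of y:
  y = 0: RHS = -17 is not a perfect cube.
  y = 1: RHS = 3 is not a perfect cube.
  y = -1: RHS = -37 is not a perfect cube.
  y = 2: RHS = 143 is not a perfect cube.
  y = -2: RHS = -177 is not a perfect cube.
  y = 3: RHS = 523 is not a perfect cube.
  y = -3: RHS = -557 is not a perfect cube.
Continuing the search up to |y| = 30 finds no solutions either.
No (x, y) in the scanned range satisfies the equation.

No integer solutions with |y| ≤ 30.


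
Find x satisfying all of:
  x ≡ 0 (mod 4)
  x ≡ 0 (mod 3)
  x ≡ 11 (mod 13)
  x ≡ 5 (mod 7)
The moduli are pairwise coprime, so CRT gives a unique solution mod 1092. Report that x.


Product of moduli M = 4 · 3 · 13 · 7 = 1092.
Merge one congruence at a time:
  Start: x ≡ 0 (mod 4).
  Combine with x ≡ 0 (mod 3); new modulus lcm = 12.
    Write x = 0 + 4·t and substitute into x ≡ 0 (mod 3): 4·t ≡ 0 − 0 = 0 (mod 3).
    Reduce coefficients mod 3: 1·t ≡ 0 (mod 3).
    So t ≡ 0 (mod 3).
    Then x = 0 + 4·0 = 0, valid modulo lcm(4, 3) = 12: x ≡ 0 (mod 12).
  Combine with x ≡ 11 (mod 13); new modulus lcm = 156.
    Write x = 0 + 12·t and substitute into x ≡ 11 (mod 13): 12·t ≡ 11 − 0 = 11 (mod 13).
    The inverse of 12 mod 13 is 12 (since 12·12 = 144 = 11·13 + 1), so t ≡ 12·11 = 132 ≡ 2 (mod 13).
    Then x = 0 + 12·2 = 24, valid modulo lcm(12, 13) = 156: x ≡ 24 (mod 156).
  Combine with x ≡ 5 (mod 7); new modulus lcm = 1092.
    Write x = 24 + 156·t and substitute into x ≡ 5 (mod 7): 156·t ≡ 5 − 24 = -19 (mod 7).
    Reduce coefficients mod 7: 2·t ≡ 2 (mod 7).
    The inverse of 2 mod 7 is 4 (since 2·4 = 8 = 1·7 + 1), so t ≡ 4·2 = 8 ≡ 1 (mod 7).
    Then x = 24 + 156·1 = 180, valid modulo lcm(156, 7) = 1092: x ≡ 180 (mod 1092).
Verify against each original: 180 mod 4 = 0, 180 mod 3 = 0, 180 mod 13 = 11, 180 mod 7 = 5.

x ≡ 180 (mod 1092).


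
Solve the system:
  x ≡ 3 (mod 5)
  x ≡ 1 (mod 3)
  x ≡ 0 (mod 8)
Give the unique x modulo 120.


Moduli 5, 3, 8 are pairwise coprime; by CRT there is a unique solution modulo M = 5 · 3 · 8 = 120.
Solve pairwise, accumulating the modulus:
  Start with x ≡ 3 (mod 5).
  Combine with x ≡ 1 (mod 3): since gcd(5, 3) = 1, we get a unique residue mod 15.
    Write x = 3 + 5·t and substitute into x ≡ 1 (mod 3): 5·t ≡ 1 − 3 = -2 (mod 3).
    Reduce coefficients mod 3: 2·t ≡ 1 (mod 3).
    The inverse of 2 mod 3 is 2 (since 2·2 = 4 = 1·3 + 1), so t ≡ 2·1 = 2 ≡ 2 (mod 3).
    Then x = 3 + 5·2 = 13, valid modulo lcm(5, 3) = 15: x ≡ 13 (mod 15).
  Combine with x ≡ 0 (mod 8): since gcd(15, 8) = 1, we get a unique residue mod 120.
    Write x = 13 + 15·t and substitute into x ≡ 0 (mod 8): 15·t ≡ 0 − 13 = -13 (mod 8).
    Reduce coefficients mod 8: 7·t ≡ 3 (mod 8).
    The inverse of 7 mod 8 is 7 (since 7·7 = 49 = 6·8 + 1), so t ≡ 7·3 = 21 ≡ 5 (mod 8).
    Then x = 13 + 15·5 = 88, valid modulo lcm(15, 8) = 120: x ≡ 88 (mod 120).
Verify: 88 mod 5 = 3 ✓, 88 mod 3 = 1 ✓, 88 mod 8 = 0 ✓.

x ≡ 88 (mod 120).


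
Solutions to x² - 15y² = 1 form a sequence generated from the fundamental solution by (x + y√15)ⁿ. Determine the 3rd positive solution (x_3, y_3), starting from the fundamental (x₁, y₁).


Step 1: Find the fundamental solution (x₁, y₁) of x² - 15y² = 1.
  Expand √15 as a continued fraction. a₀ = ⌊√15⌋ = 3; iterate m_{k+1} = d_k·a_k − m_k, d_{k+1} = (15 − m_{k+1}²)/d_k, a_{k+1} = ⌊(a₀ + m_{k+1})/d_{k+1}⌋ (starting m₀ = 0, d₀ = 1), with convergents p_k = a_k·p_{k-1} + p_{k-2}, q_k = a_k·q_{k-1} + q_{k-2} (p₋₁ = 1, q₋₁ = 0):
  k = 0: a₀ = 3; p₀/q₀ = 3/1; p₀² − 15·q₀² = 9 − 15 = -6.
  k = 1: m = 3, d = 6, a = ⌊(3 + 3)/6⌋ = 1; p/q = (1·3 + 1)/(1·1 + 0) = 4/1; p² − 15·q² = 16 − 15 = 1.
  The first convergent with p² − 15·q² = 1 gives the fundamental solution (x₁, y₁) = (4, 1).
Step 2: Apply the recurrence (x_{n+1}, y_{n+1}) = (x₁x_n + 15y₁y_n, x₁y_n + y₁x_n) repeatedly.
  From (x_1, y_1) = (4, 1): x_2 = 4·4 + 15·1·1 = 31; y_2 = 4·1 + 1·4 = 8.
  From (x_2, y_2) = (31, 8): x_3 = 4·31 + 15·1·8 = 244; y_3 = 4·8 + 1·31 = 63.
Step 3: Verify x_3² - 15·y_3² = 59536 - 59535 = 1 (should be 1). ✓

(x_1, y_1) = (4, 1); (x_3, y_3) = (244, 63).


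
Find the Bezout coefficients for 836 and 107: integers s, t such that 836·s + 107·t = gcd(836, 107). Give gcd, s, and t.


Euclidean algorithm on (836, 107) — divide until remainder is 0:
  836 = 7 · 107 + 87
  107 = 1 · 87 + 20
  87 = 4 · 20 + 7
  20 = 2 · 7 + 6
  7 = 1 · 6 + 1
  6 = 6 · 1 + 0
gcd(836, 107) = 1.
Track Bezout coefficients alongside the remainders: start with r₀ = 836 = a·1 + b·0 (s = 1, t = 0) and r₁ = 107 = a·0 + b·1 (s = 0, t = 1); each new remainder r_{k+1} = r_{k-1} − q_k·r_k inherits s_{k+1} = s_{k-1} − q_k·s_k, t_{k+1} = t_{k-1} − q_k·t_k, so r_k = a·s_k + b·t_k at every step:
  q = 7: r = 87, s = 1 − 7·0 = 1, t = 0 − 7·1 = -7  (check: 836·1 + 107·(-7) = 87)
  q = 1: r = 20, s = 0 − 1·1 = -1, t = 1 − 1·(-7) = 8  (check: 836·(-1) + 107·8 = 20)
  q = 4: r = 7, s = 1 − 4·(-1) = 5, t = -7 − 4·8 = -39  (check: 836·5 + 107·(-39) = 7)
  q = 2: r = 6, s = -1 − 2·5 = -11, t = 8 − 2·(-39) = 86  (check: 836·(-11) + 107·86 = 6)
  q = 1: r = 1, s = 5 − 1·(-11) = 16, t = -39 − 1·86 = -125  (check: 836·16 + 107·(-125) = 1)
The row with r = 1 (the gcd) gives the Bezout coefficients s = 16, t = -125.
Result: 836 · (16) + 107 · (-125) = 1.

gcd(836, 107) = 1; s = 16, t = -125 (check: 836·16 + 107·(-125) = 1).


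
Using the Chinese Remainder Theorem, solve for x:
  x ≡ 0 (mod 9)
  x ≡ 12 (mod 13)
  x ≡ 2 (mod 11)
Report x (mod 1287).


Moduli 9, 13, 11 are pairwise coprime; by CRT there is a unique solution modulo M = 9 · 13 · 11 = 1287.
Solve pairwise, accumulating the modulus:
  Start with x ≡ 0 (mod 9).
  Combine with x ≡ 12 (mod 13): since gcd(9, 13) = 1, we get a unique residue mod 117.
    Write x = 0 + 9·t and substitute into x ≡ 12 (mod 13): 9·t ≡ 12 − 0 = 12 (mod 13).
    The inverse of 9 mod 13 is 3 (since 9·3 = 27 = 2·13 + 1), so t ≡ 3·12 = 36 ≡ 10 (mod 13).
    Then x = 0 + 9·10 = 90, valid modulo lcm(9, 13) = 117: x ≡ 90 (mod 117).
  Combine with x ≡ 2 (mod 11): since gcd(117, 11) = 1, we get a unique residue mod 1287.
    Write x = 90 + 117·t and substitute into x ≡ 2 (mod 11): 117·t ≡ 2 − 90 = -88 (mod 11).
    Reduce coefficients mod 11: 7·t ≡ 0 (mod 11).
    The inverse of 7 mod 11 is 8 (since 7·8 = 56 = 5·11 + 1), so t ≡ 8·0 = 0 ≡ 0 (mod 11).
    Then x = 90 + 117·0 = 90, valid modulo lcm(117, 11) = 1287: x ≡ 90 (mod 1287).
Verify: 90 mod 9 = 0 ✓, 90 mod 13 = 12 ✓, 90 mod 11 = 2 ✓.

x ≡ 90 (mod 1287).


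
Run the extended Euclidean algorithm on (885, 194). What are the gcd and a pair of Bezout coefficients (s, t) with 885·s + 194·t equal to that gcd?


Euclidean algorithm on (885, 194) — divide until remainder is 0:
  885 = 4 · 194 + 109
  194 = 1 · 109 + 85
  109 = 1 · 85 + 24
  85 = 3 · 24 + 13
  24 = 1 · 13 + 11
  13 = 1 · 11 + 2
  11 = 5 · 2 + 1
  2 = 2 · 1 + 0
gcd(885, 194) = 1.
Track Bezout coefficients alongside the remainders: start with r₀ = 885 = a·1 + b·0 (s = 1, t = 0) and r₁ = 194 = a·0 + b·1 (s = 0, t = 1); each new remainder r_{k+1} = r_{k-1} − q_k·r_k inherits s_{k+1} = s_{k-1} − q_k·s_k, t_{k+1} = t_{k-1} − q_k·t_k, so r_k = a·s_k + b·t_k at every step:
  q = 4: r = 109, s = 1 − 4·0 = 1, t = 0 − 4·1 = -4  (check: 885·1 + 194·(-4) = 109)
  q = 1: r = 85, s = 0 − 1·1 = -1, t = 1 − 1·(-4) = 5  (check: 885·(-1) + 194·5 = 85)
  q = 1: r = 24, s = 1 − 1·(-1) = 2, t = -4 − 1·5 = -9  (check: 885·2 + 194·(-9) = 24)
  q = 3: r = 13, s = -1 − 3·2 = -7, t = 5 − 3·(-9) = 32  (check: 885·(-7) + 194·32 = 13)
  q = 1: r = 11, s = 2 − 1·(-7) = 9, t = -9 − 1·32 = -41  (check: 885·9 + 194·(-41) = 11)
  q = 1: r = 2, s = -7 − 1·9 = -16, t = 32 − 1·(-41) = 73  (check: 885·(-16) + 194·73 = 2)
  q = 5: r = 1, s = 9 − 5·(-16) = 89, t = -41 − 5·73 = -406  (check: 885·89 + 194·(-406) = 1)
The row with r = 1 (the gcd) gives the Bezout coefficients s = 89, t = -406.
Result: 885 · (89) + 194 · (-406) = 1.

gcd(885, 194) = 1; s = 89, t = -406 (check: 885·89 + 194·(-406) = 1).


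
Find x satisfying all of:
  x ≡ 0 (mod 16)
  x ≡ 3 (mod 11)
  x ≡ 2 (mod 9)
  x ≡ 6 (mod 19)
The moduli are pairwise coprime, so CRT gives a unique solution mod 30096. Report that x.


Product of moduli M = 16 · 11 · 9 · 19 = 30096.
Merge one congruence at a time:
  Start: x ≡ 0 (mod 16).
  Combine with x ≡ 3 (mod 11); new modulus lcm = 176.
    Write x = 0 + 16·t and substitute into x ≡ 3 (mod 11): 16·t ≡ 3 − 0 = 3 (mod 11).
    Reduce coefficients mod 11: 5·t ≡ 3 (mod 11).
    The inverse of 5 mod 11 is 9 (since 5·9 = 45 = 4·11 + 1), so t ≡ 9·3 = 27 ≡ 5 (mod 11).
    Then x = 0 + 16·5 = 80, valid modulo lcm(16, 11) = 176: x ≡ 80 (mod 176).
  Combine with x ≡ 2 (mod 9); new modulus lcm = 1584.
    Write x = 80 + 176·t and substitute into x ≡ 2 (mod 9): 176·t ≡ 2 − 80 = -78 (mod 9).
    Reduce coefficients mod 9: 5·t ≡ 3 (mod 9).
    The inverse of 5 mod 9 is 2 (since 5·2 = 10 = 1·9 + 1), so t ≡ 2·3 = 6 ≡ 6 (mod 9).
    Then x = 80 + 176·6 = 1136, valid modulo lcm(176, 9) = 1584: x ≡ 1136 (mod 1584).
  Combine with x ≡ 6 (mod 19); new modulus lcm = 30096.
    Write x = 1136 + 1584·t and substitute into x ≡ 6 (mod 19): 1584·t ≡ 6 − 1136 = -1130 (mod 19).
    Reduce coefficients mod 19: 7·t ≡ 10 (mod 19).
    The inverse of 7 mod 19 is 11 (since 7·11 = 77 = 4·19 + 1), so t ≡ 11·10 = 110 ≡ 15 (mod 19).
    Then x = 1136 + 1584·15 = 24896, valid modulo lcm(1584, 19) = 30096: x ≡ 24896 (mod 30096).
Verify against each original: 24896 mod 16 = 0, 24896 mod 11 = 3, 24896 mod 9 = 2, 24896 mod 19 = 6.

x ≡ 24896 (mod 30096).


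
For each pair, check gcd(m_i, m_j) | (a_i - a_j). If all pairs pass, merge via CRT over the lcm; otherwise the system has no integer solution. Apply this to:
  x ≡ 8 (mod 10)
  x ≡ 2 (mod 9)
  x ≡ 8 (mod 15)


Moduli 10, 9, 15 are not pairwise coprime, so CRT works modulo lcm(m_i) when all pairwise compatibility conditions hold.
Pairwise compatibility: gcd(m_i, m_j) must divide a_i - a_j for every pair.
Merge one congruence at a time:
  Start: x ≡ 8 (mod 10).
  Combine with x ≡ 2 (mod 9): gcd(10, 9) = 1; 2 - 8 = -6, which IS divisible by 1, so compatible.
    Write x = 8 + 10·t and substitute into x ≡ 2 (mod 9): 10·t ≡ 2 − 8 = -6 (mod 9).
    Reduce coefficients mod 9: 1·t ≡ 3 (mod 9).
    So t ≡ 3 (mod 9).
    Then x = 8 + 10·3 = 38, valid modulo lcm(10, 9) = 90: x ≡ 38 (mod 90).
  Combine with x ≡ 8 (mod 15): gcd(90, 15) = 15; 8 - 38 = -30, which IS divisible by 15, so compatible.
    Write x = 38 + 90·t and substitute into x ≡ 8 (mod 15): 90·t ≡ 8 − 38 = -30 (mod 15).
    Divide the congruence (and modulus) by g = 15: 6·t ≡ -2 (mod 1).
    Modulo 1 every t works; take t = 0.
    Then x = 38 + 90·0 = 38, valid modulo lcm(90, 15) = 90: x ≡ 38 (mod 90).
Verify: 38 mod 10 = 8, 38 mod 9 = 2, 38 mod 15 = 8.

x ≡ 38 (mod 90).


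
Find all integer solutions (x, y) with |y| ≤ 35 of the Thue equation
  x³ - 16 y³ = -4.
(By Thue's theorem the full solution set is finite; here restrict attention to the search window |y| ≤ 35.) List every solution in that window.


The equation is x³ - 16y³ = -4. For fixed y, x³ = 16·y³ − 4, so a solution requires the RHS to be a perfect cube.
Strategy: iterate y from -35 to 35, compute RHS = 16·y³ − 4, and check whether it is a (positive or negative) perfect cube.
Check small values of y:
  y = 0: RHS = -4 is not a perfect cube.
  y = 1: RHS = 12 is not a perfect cube.
  y = -1: RHS = -20 is not a perfect cube.
  y = 2: RHS = 124 is not a perfect cube.
  y = -2: RHS = -132 is not a perfect cube.
  y = 3: RHS = 428 is not a perfect cube.
  y = -3: RHS = -436 is not a perfect cube.
Continuing the search up to |y| = 35 finds no solutions either.
No (x, y) in the scanned range satisfies the equation.

No integer solutions with |y| ≤ 35.


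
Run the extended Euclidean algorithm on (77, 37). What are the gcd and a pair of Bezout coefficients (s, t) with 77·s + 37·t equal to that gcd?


Euclidean algorithm on (77, 37) — divide until remainder is 0:
  77 = 2 · 37 + 3
  37 = 12 · 3 + 1
  3 = 3 · 1 + 0
gcd(77, 37) = 1.
Track Bezout coefficients alongside the remainders: start with r₀ = 77 = a·1 + b·0 (s = 1, t = 0) and r₁ = 37 = a·0 + b·1 (s = 0, t = 1); each new remainder r_{k+1} = r_{k-1} − q_k·r_k inherits s_{k+1} = s_{k-1} − q_k·s_k, t_{k+1} = t_{k-1} − q_k·t_k, so r_k = a·s_k + b·t_k at every step:
  q = 2: r = 3, s = 1 − 2·0 = 1, t = 0 − 2·1 = -2  (check: 77·1 + 37·(-2) = 3)
  q = 12: r = 1, s = 0 − 12·1 = -12, t = 1 − 12·(-2) = 25  (check: 77·(-12) + 37·25 = 1)
The row with r = 1 (the gcd) gives the Bezout coefficients s = -12, t = 25.
Result: 77 · (-12) + 37 · (25) = 1.

gcd(77, 37) = 1; s = -12, t = 25 (check: 77·(-12) + 37·25 = 1).


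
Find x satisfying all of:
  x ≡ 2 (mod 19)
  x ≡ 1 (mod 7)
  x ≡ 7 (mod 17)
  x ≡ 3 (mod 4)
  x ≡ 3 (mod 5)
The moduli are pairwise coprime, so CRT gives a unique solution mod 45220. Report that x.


Product of moduli M = 19 · 7 · 17 · 4 · 5 = 45220.
Merge one congruence at a time:
  Start: x ≡ 2 (mod 19).
  Combine with x ≡ 1 (mod 7); new modulus lcm = 133.
    Write x = 2 + 19·t and substitute into x ≡ 1 (mod 7): 19·t ≡ 1 − 2 = -1 (mod 7).
    Reduce coefficients mod 7: 5·t ≡ 6 (mod 7).
    The inverse of 5 mod 7 is 3 (since 5·3 = 15 = 2·7 + 1), so t ≡ 3·6 = 18 ≡ 4 (mod 7).
    Then x = 2 + 19·4 = 78, valid modulo lcm(19, 7) = 133: x ≡ 78 (mod 133).
  Combine with x ≡ 7 (mod 17); new modulus lcm = 2261.
    Write x = 78 + 133·t and substitute into x ≡ 7 (mod 17): 133·t ≡ 7 − 78 = -71 (mod 17).
    Reduce coefficients mod 17: 14·t ≡ 14 (mod 17).
    The inverse of 14 mod 17 is 11 (since 14·11 = 154 = 9·17 + 1), so t ≡ 11·14 = 154 ≡ 1 (mod 17).
    Then x = 78 + 133·1 = 211, valid modulo lcm(133, 17) = 2261: x ≡ 211 (mod 2261).
  Combine with x ≡ 3 (mod 4); new modulus lcm = 9044.
    Write x = 211 + 2261·t and substitute into x ≡ 3 (mod 4): 2261·t ≡ 3 − 211 = -208 (mod 4).
    Reduce coefficients mod 4: 1·t ≡ 0 (mod 4).
    So t ≡ 0 (mod 4).
    Then x = 211 + 2261·0 = 211, valid modulo lcm(2261, 4) = 9044: x ≡ 211 (mod 9044).
  Combine with x ≡ 3 (mod 5); new modulus lcm = 45220.
    Write x = 211 + 9044·t and substitute into x ≡ 3 (mod 5): 9044·t ≡ 3 − 211 = -208 (mod 5).
    Reduce coefficients mod 5: 4·t ≡ 2 (mod 5).
    The inverse of 4 mod 5 is 4 (since 4·4 = 16 = 3·5 + 1), so t ≡ 4·2 = 8 ≡ 3 (mod 5).
    Then x = 211 + 9044·3 = 27343, valid modulo lcm(9044, 5) = 45220: x ≡ 27343 (mod 45220).
Verify against each original: 27343 mod 19 = 2, 27343 mod 7 = 1, 27343 mod 17 = 7, 27343 mod 4 = 3, 27343 mod 5 = 3.

x ≡ 27343 (mod 45220).


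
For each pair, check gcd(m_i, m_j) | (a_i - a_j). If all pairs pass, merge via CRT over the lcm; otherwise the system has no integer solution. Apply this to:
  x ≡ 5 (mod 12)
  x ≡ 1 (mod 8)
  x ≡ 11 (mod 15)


Moduli 12, 8, 15 are not pairwise coprime, so CRT works modulo lcm(m_i) when all pairwise compatibility conditions hold.
Pairwise compatibility: gcd(m_i, m_j) must divide a_i - a_j for every pair.
Merge one congruence at a time:
  Start: x ≡ 5 (mod 12).
  Combine with x ≡ 1 (mod 8): gcd(12, 8) = 4; 1 - 5 = -4, which IS divisible by 4, so compatible.
    Write x = 5 + 12·t and substitute into x ≡ 1 (mod 8): 12·t ≡ 1 − 5 = -4 (mod 8).
    Divide the congruence (and modulus) by g = 4: 3·t ≡ -1 (mod 2).
    Reduce coefficients mod 2: 1·t ≡ 1 (mod 2).
    So t ≡ 1 (mod 2).
    Then x = 5 + 12·1 = 17, valid modulo lcm(12, 8) = 24: x ≡ 17 (mod 24).
  Combine with x ≡ 11 (mod 15): gcd(24, 15) = 3; 11 - 17 = -6, which IS divisible by 3, so compatible.
    Write x = 17 + 24·t and substitute into x ≡ 11 (mod 15): 24·t ≡ 11 − 17 = -6 (mod 15).
    Divide the congruence (and modulus) by g = 3: 8·t ≡ -2 (mod 5).
    Reduce coefficients mod 5: 3·t ≡ 3 (mod 5).
    The inverse of 3 mod 5 is 2 (since 3·2 = 6 = 1·5 + 1), so t ≡ 2·3 = 6 ≡ 1 (mod 5).
    Then x = 17 + 24·1 = 41, valid modulo lcm(24, 15) = 120: x ≡ 41 (mod 120).
Verify: 41 mod 12 = 5, 41 mod 8 = 1, 41 mod 15 = 11.

x ≡ 41 (mod 120).


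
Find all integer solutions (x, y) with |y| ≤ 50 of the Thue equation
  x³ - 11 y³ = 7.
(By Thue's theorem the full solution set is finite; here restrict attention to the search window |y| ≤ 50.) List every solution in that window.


The equation is x³ - 11y³ = 7. For fixed y, x³ = 11·y³ + 7, so a solution requires the RHS to be a perfect cube.
Strategy: iterate y from -50 to 50, compute RHS = 11·y³ + 7, and check whether it is a (positive or negative) perfect cube.
Check small values of y:
  y = 0: RHS = 7 is not a perfect cube.
  y = 1: RHS = 18 is not a perfect cube.
  y = -1: RHS = -4 is not a perfect cube.
  y = 2: RHS = 95 is not a perfect cube.
  y = -2: RHS = -81 is not a perfect cube.
  y = 3: RHS = 304 is not a perfect cube.
  y = -3: RHS = -290 is not a perfect cube.
Continuing the search up to |y| = 50 finds no solutions either.
No (x, y) in the scanned range satisfies the equation.

No integer solutions with |y| ≤ 50.


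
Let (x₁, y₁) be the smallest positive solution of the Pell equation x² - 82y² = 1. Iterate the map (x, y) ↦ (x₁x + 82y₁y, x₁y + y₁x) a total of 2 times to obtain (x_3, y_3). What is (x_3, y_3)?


Step 1: Find the fundamental solution (x₁, y₁) of x² - 82y² = 1.
  Expand √82 as a continued fraction. a₀ = ⌊√82⌋ = 9; iterate m_{k+1} = d_k·a_k − m_k, d_{k+1} = (82 − m_{k+1}²)/d_k, a_{k+1} = ⌊(a₀ + m_{k+1})/d_{k+1}⌋ (starting m₀ = 0, d₀ = 1), with convergents p_k = a_k·p_{k-1} + p_{k-2}, q_k = a_k·q_{k-1} + q_{k-2} (p₋₁ = 1, q₋₁ = 0):
  k = 0: a₀ = 9; p₀/q₀ = 9/1; p₀² − 82·q₀² = 81 − 82 = -1.
  k = 1: m = 9, d = 1, a = ⌊(9 + 9)/1⌋ = 18; p/q = (18·9 + 1)/(18·1 + 0) = 163/18; p² − 82·q² = 26569 − 26568 = 1.
  The first convergent with p² − 82·q² = 1 gives the fundamental solution (x₁, y₁) = (163, 18).
Step 2: Apply the recurrence (x_{n+1}, y_{n+1}) = (x₁x_n + 82y₁y_n, x₁y_n + y₁x_n) repeatedly.
  From (x_1, y_1) = (163, 18): x_2 = 163·163 + 82·18·18 = 53137; y_2 = 163·18 + 18·163 = 5868.
  From (x_2, y_2) = (53137, 5868): x_3 = 163·53137 + 82·18·5868 = 17322499; y_3 = 163·5868 + 18·53137 = 1912950.
Step 3: Verify x_3² - 82·y_3² = 300068971605001 - 300068971605000 = 1 (should be 1). ✓

(x_1, y_1) = (163, 18); (x_3, y_3) = (17322499, 1912950).


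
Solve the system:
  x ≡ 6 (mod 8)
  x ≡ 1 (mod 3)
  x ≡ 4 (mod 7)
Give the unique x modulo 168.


Moduli 8, 3, 7 are pairwise coprime; by CRT there is a unique solution modulo M = 8 · 3 · 7 = 168.
Solve pairwise, accumulating the modulus:
  Start with x ≡ 6 (mod 8).
  Combine with x ≡ 1 (mod 3): since gcd(8, 3) = 1, we get a unique residue mod 24.
    Write x = 6 + 8·t and substitute into x ≡ 1 (mod 3): 8·t ≡ 1 − 6 = -5 (mod 3).
    Reduce coefficients mod 3: 2·t ≡ 1 (mod 3).
    The inverse of 2 mod 3 is 2 (since 2·2 = 4 = 1·3 + 1), so t ≡ 2·1 = 2 ≡ 2 (mod 3).
    Then x = 6 + 8·2 = 22, valid modulo lcm(8, 3) = 24: x ≡ 22 (mod 24).
  Combine with x ≡ 4 (mod 7): since gcd(24, 7) = 1, we get a unique residue mod 168.
    Write x = 22 + 24·t and substitute into x ≡ 4 (mod 7): 24·t ≡ 4 − 22 = -18 (mod 7).
    Reduce coefficients mod 7: 3·t ≡ 3 (mod 7).
    The inverse of 3 mod 7 is 5 (since 3·5 = 15 = 2·7 + 1), so t ≡ 5·3 = 15 ≡ 1 (mod 7).
    Then x = 22 + 24·1 = 46, valid modulo lcm(24, 7) = 168: x ≡ 46 (mod 168).
Verify: 46 mod 8 = 6 ✓, 46 mod 3 = 1 ✓, 46 mod 7 = 4 ✓.

x ≡ 46 (mod 168).


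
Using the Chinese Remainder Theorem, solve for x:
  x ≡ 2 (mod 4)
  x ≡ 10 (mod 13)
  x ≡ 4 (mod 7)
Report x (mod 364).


Moduli 4, 13, 7 are pairwise coprime; by CRT there is a unique solution modulo M = 4 · 13 · 7 = 364.
Solve pairwise, accumulating the modulus:
  Start with x ≡ 2 (mod 4).
  Combine with x ≡ 10 (mod 13): since gcd(4, 13) = 1, we get a unique residue mod 52.
    Write x = 2 + 4·t and substitute into x ≡ 10 (mod 13): 4·t ≡ 10 − 2 = 8 (mod 13).
    The inverse of 4 mod 13 is 10 (since 4·10 = 40 = 3·13 + 1), so t ≡ 10·8 = 80 ≡ 2 (mod 13).
    Then x = 2 + 4·2 = 10, valid modulo lcm(4, 13) = 52: x ≡ 10 (mod 52).
  Combine with x ≡ 4 (mod 7): since gcd(52, 7) = 1, we get a unique residue mod 364.
    Write x = 10 + 52·t and substitute into x ≡ 4 (mod 7): 52·t ≡ 4 − 10 = -6 (mod 7).
    Reduce coefficients mod 7: 3·t ≡ 1 (mod 7).
    The inverse of 3 mod 7 is 5 (since 3·5 = 15 = 2·7 + 1), so t ≡ 5·1 = 5 ≡ 5 (mod 7).
    Then x = 10 + 52·5 = 270, valid modulo lcm(52, 7) = 364: x ≡ 270 (mod 364).
Verify: 270 mod 4 = 2 ✓, 270 mod 13 = 10 ✓, 270 mod 7 = 4 ✓.

x ≡ 270 (mod 364).


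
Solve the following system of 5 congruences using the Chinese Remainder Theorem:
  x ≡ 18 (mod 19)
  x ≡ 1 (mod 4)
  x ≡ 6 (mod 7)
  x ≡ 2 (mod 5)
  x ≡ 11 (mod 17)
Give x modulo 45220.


Product of moduli M = 19 · 4 · 7 · 5 · 17 = 45220.
Merge one congruence at a time:
  Start: x ≡ 18 (mod 19).
  Combine with x ≡ 1 (mod 4); new modulus lcm = 76.
    Write x = 18 + 19·t and substitute into x ≡ 1 (mod 4): 19·t ≡ 1 − 18 = -17 (mod 4).
    Reduce coefficients mod 4: 3·t ≡ 3 (mod 4).
    The inverse of 3 mod 4 is 3 (since 3·3 = 9 = 2·4 + 1), so t ≡ 3·3 = 9 ≡ 1 (mod 4).
    Then x = 18 + 19·1 = 37, valid modulo lcm(19, 4) = 76: x ≡ 37 (mod 76).
  Combine with x ≡ 6 (mod 7); new modulus lcm = 532.
    Write x = 37 + 76·t and substitute into x ≡ 6 (mod 7): 76·t ≡ 6 − 37 = -31 (mod 7).
    Reduce coefficients mod 7: 6·t ≡ 4 (mod 7).
    The inverse of 6 mod 7 is 6 (since 6·6 = 36 = 5·7 + 1), so t ≡ 6·4 = 24 ≡ 3 (mod 7).
    Then x = 37 + 76·3 = 265, valid modulo lcm(76, 7) = 532: x ≡ 265 (mod 532).
  Combine with x ≡ 2 (mod 5); new modulus lcm = 2660.
    Write x = 265 + 532·t and substitute into x ≡ 2 (mod 5): 532·t ≡ 2 − 265 = -263 (mod 5).
    Reduce coefficients mod 5: 2·t ≡ 2 (mod 5).
    The inverse of 2 mod 5 is 3 (since 2·3 = 6 = 1·5 + 1), so t ≡ 3·2 = 6 ≡ 1 (mod 5).
    Then x = 265 + 532·1 = 797, valid modulo lcm(532, 5) = 2660: x ≡ 797 (mod 2660).
  Combine with x ≡ 11 (mod 17); new modulus lcm = 45220.
    Write x = 797 + 2660·t and substitute into x ≡ 11 (mod 17): 2660·t ≡ 11 − 797 = -786 (mod 17).
    Reduce coefficients mod 17: 8·t ≡ 13 (mod 17).
    The inverse of 8 mod 17 is 15 (since 8·15 = 120 = 7·17 + 1), so t ≡ 15·13 = 195 ≡ 8 (mod 17).
    Then x = 797 + 2660·8 = 22077, valid modulo lcm(2660, 17) = 45220: x ≡ 22077 (mod 45220).
Verify against each original: 22077 mod 19 = 18, 22077 mod 4 = 1, 22077 mod 7 = 6, 22077 mod 5 = 2, 22077 mod 17 = 11.

x ≡ 22077 (mod 45220).


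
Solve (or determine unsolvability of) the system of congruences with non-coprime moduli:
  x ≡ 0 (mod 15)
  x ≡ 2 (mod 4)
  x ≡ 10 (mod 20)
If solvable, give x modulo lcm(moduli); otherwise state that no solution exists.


Moduli 15, 4, 20 are not pairwise coprime, so CRT works modulo lcm(m_i) when all pairwise compatibility conditions hold.
Pairwise compatibility: gcd(m_i, m_j) must divide a_i - a_j for every pair.
Merge one congruence at a time:
  Start: x ≡ 0 (mod 15).
  Combine with x ≡ 2 (mod 4): gcd(15, 4) = 1; 2 - 0 = 2, which IS divisible by 1, so compatible.
    Write x = 0 + 15·t and substitute into x ≡ 2 (mod 4): 15·t ≡ 2 − 0 = 2 (mod 4).
    Reduce coefficients mod 4: 3·t ≡ 2 (mod 4).
    The inverse of 3 mod 4 is 3 (since 3·3 = 9 = 2·4 + 1), so t ≡ 3·2 = 6 ≡ 2 (mod 4).
    Then x = 0 + 15·2 = 30, valid modulo lcm(15, 4) = 60: x ≡ 30 (mod 60).
  Combine with x ≡ 10 (mod 20): gcd(60, 20) = 20; 10 - 30 = -20, which IS divisible by 20, so compatible.
    Write x = 30 + 60·t and substitute into x ≡ 10 (mod 20): 60·t ≡ 10 − 30 = -20 (mod 20).
    Divide the congruence (and modulus) by g = 20: 3·t ≡ -1 (mod 1).
    Modulo 1 every t works; take t = 0.
    Then x = 30 + 60·0 = 30, valid modulo lcm(60, 20) = 60: x ≡ 30 (mod 60).
Verify: 30 mod 15 = 0, 30 mod 4 = 2, 30 mod 20 = 10.

x ≡ 30 (mod 60).


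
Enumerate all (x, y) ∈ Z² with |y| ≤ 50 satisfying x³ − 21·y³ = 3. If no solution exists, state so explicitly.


The equation is x³ - 21y³ = 3. For fixed y, x³ = 21·y³ + 3, so a solution requires the RHS to be a perfect cube.
Strategy: iterate y from -50 to 50, compute RHS = 21·y³ + 3, and check whether it is a (positive or negative) perfect cube.
Check small values of y:
  y = 0: RHS = 3 is not a perfect cube.
  y = 1: RHS = 24 is not a perfect cube.
  y = -1: RHS = -18 is not a perfect cube.
  y = 2: RHS = 171 is not a perfect cube.
  y = -2: RHS = -165 is not a perfect cube.
  y = 3: RHS = 570 is not a perfect cube.
  y = -3: RHS = -564 is not a perfect cube.
Continuing the search up to |y| = 50 finds no solutions either.
No (x, y) in the scanned range satisfies the equation.

No integer solutions with |y| ≤ 50.


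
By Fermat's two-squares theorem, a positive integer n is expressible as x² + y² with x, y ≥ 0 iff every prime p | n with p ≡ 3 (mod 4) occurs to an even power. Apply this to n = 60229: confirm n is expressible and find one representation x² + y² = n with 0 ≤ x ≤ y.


Step 1: Factor n = 60229 = 13 · 41 · 113.
Step 2: Check the mod-4 condition on each prime factor: 13 ≡ 1 (mod 4), exponent 1; 41 ≡ 1 (mod 4), exponent 1; 113 ≡ 1 (mod 4), exponent 1.
All primes ≡ 3 (mod 4) appear to even exponent (or don't appear), so by the two-squares theorem n IS expressible as a sum of two squares.
Step 3: Build a representation. Here n = 13 · 41 · 113 is a product of primes ≡ 1 (mod 4). Each prime p ≡ 1 (mod 4) is itself a sum of two squares; find a² by testing p − a² for a perfect square:
  13: 13 − 1² = 12, 13 − 2² = 9 = 3² ⇒ 13 = 2² + 3².
  41: 41 − 1² = 40, 41 − 2² = 37, 41 − 3² = 32, 41 − 4² = 25 = 5² ⇒ 41 = 4² + 5².
  113: 113 − 1² = 112, 113 − 2² = 109, 113 − 3² = 104, 113 − 4² = 97, 113 − 5² = 88, 113 − 6² = 77, 113 − 7² = 64 = 8² ⇒ 113 = 7² + 8².
  Combine using the Brahmagupta–Fibonacci identity (a² + b²)(c² + d²) = (ac − bd)² + (ad + bc)² = (ac + bd)² + (ad − bc)²:
  13 · 41 = 533: from (2² + 3²)(4² + 5²), take (2·4 − 3·5, 2·5 + 3·4) = (8 − 15, 10 + 12) = (-7, 22); dropping signs (only squares matter) gives (7, 22); check 7² + 22² = 49 + 484 = 533 ✓.
  533 · 113 = 60229: from (7² + 22²)(7² + 8²), take (7·7 − 22·8, 7·8 + 22·7) = (49 − 176, 56 + 154) = (-127, 210); dropping signs (only squares matter) gives (127, 210); check 127² + 210² = 16129 + 44100 = 60229 ✓.
Step 4: Order so x ≤ y and verify: 127² + 210² = 16129 + 44100 = 60229 = n. ✓

n = 60229 = 127² + 210² (one valid representation with x ≤ y).


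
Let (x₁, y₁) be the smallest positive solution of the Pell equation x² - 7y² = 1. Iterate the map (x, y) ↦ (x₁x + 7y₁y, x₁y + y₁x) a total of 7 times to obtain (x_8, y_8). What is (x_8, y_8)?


Step 1: Find the fundamental solution (x₁, y₁) of x² - 7y² = 1.
  Expand √7 as a continued fraction. a₀ = ⌊√7⌋ = 2; iterate m_{k+1} = d_k·a_k − m_k, d_{k+1} = (7 − m_{k+1}²)/d_k, a_{k+1} = ⌊(a₀ + m_{k+1})/d_{k+1}⌋ (starting m₀ = 0, d₀ = 1), with convergents p_k = a_k·p_{k-1} + p_{k-2}, q_k = a_k·q_{k-1} + q_{k-2} (p₋₁ = 1, q₋₁ = 0):
  k = 0: a₀ = 2; p₀/q₀ = 2/1; p₀² − 7·q₀² = 4 − 7 = -3.
  k = 1: m = 2, d = 3, a = ⌊(2 + 2)/3⌋ = 1; p/q = (1·2 + 1)/(1·1 + 0) = 3/1; p² − 7·q² = 9 − 7 = 2.
  k = 2: m = 1, d = 2, a = ⌊(2 + 1)/2⌋ = 1; p/q = (1·3 + 2)/(1·1 + 1) = 5/2; p² − 7·q² = 25 − 28 = -3.
  k = 3: m = 1, d = 3, a = ⌊(2 + 1)/3⌋ = 1; p/q = (1·5 + 3)/(1·2 + 1) = 8/3; p² − 7·q² = 64 − 63 = 1.
  The first convergent with p² − 7·q² = 1 gives the fundamental solution (x₁, y₁) = (8, 3).
Step 2: Apply the recurrence (x_{n+1}, y_{n+1}) = (x₁x_n + 7y₁y_n, x₁y_n + y₁x_n) repeatedly.
  From (x_1, y_1) = (8, 3): x_2 = 8·8 + 7·3·3 = 127; y_2 = 8·3 + 3·8 = 48.
  From (x_2, y_2) = (127, 48): x_3 = 8·127 + 7·3·48 = 2024; y_3 = 8·48 + 3·127 = 765.
  From (x_3, y_3) = (2024, 765): x_4 = 8·2024 + 7·3·765 = 32257; y_4 = 8·765 + 3·2024 = 12192.
  From (x_4, y_4) = (32257, 12192): x_5 = 8·32257 + 7·3·12192 = 514088; y_5 = 8·12192 + 3·32257 = 194307.
  From (x_5, y_5) = (514088, 194307): x_6 = 8·514088 + 7·3·194307 = 8193151; y_6 = 8·194307 + 3·514088 = 3096720.
  From (x_6, y_6) = (8193151, 3096720): x_7 = 8·8193151 + 7·3·3096720 = 130576328; y_7 = 8·3096720 + 3·8193151 = 49353213.
  From (x_7, y_7) = (130576328, 49353213): x_8 = 8·130576328 + 7·3·49353213 = 2081028097; y_8 = 8·49353213 + 3·130576328 = 786554688.
Step 3: Verify x_8² - 7·y_8² = 4330677940503441409 - 4330677940503441408 = 1 (should be 1). ✓

(x_1, y_1) = (8, 3); (x_8, y_8) = (2081028097, 786554688).


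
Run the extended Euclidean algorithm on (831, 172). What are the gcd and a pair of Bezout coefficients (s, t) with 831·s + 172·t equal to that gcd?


Euclidean algorithm on (831, 172) — divide until remainder is 0:
  831 = 4 · 172 + 143
  172 = 1 · 143 + 29
  143 = 4 · 29 + 27
  29 = 1 · 27 + 2
  27 = 13 · 2 + 1
  2 = 2 · 1 + 0
gcd(831, 172) = 1.
Track Bezout coefficients alongside the remainders: start with r₀ = 831 = a·1 + b·0 (s = 1, t = 0) and r₁ = 172 = a·0 + b·1 (s = 0, t = 1); each new remainder r_{k+1} = r_{k-1} − q_k·r_k inherits s_{k+1} = s_{k-1} − q_k·s_k, t_{k+1} = t_{k-1} − q_k·t_k, so r_k = a·s_k + b·t_k at every step:
  q = 4: r = 143, s = 1 − 4·0 = 1, t = 0 − 4·1 = -4  (check: 831·1 + 172·(-4) = 143)
  q = 1: r = 29, s = 0 − 1·1 = -1, t = 1 − 1·(-4) = 5  (check: 831·(-1) + 172·5 = 29)
  q = 4: r = 27, s = 1 − 4·(-1) = 5, t = -4 − 4·5 = -24  (check: 831·5 + 172·(-24) = 27)
  q = 1: r = 2, s = -1 − 1·5 = -6, t = 5 − 1·(-24) = 29  (check: 831·(-6) + 172·29 = 2)
  q = 13: r = 1, s = 5 − 13·(-6) = 83, t = -24 − 13·29 = -401  (check: 831·83 + 172·(-401) = 1)
The row with r = 1 (the gcd) gives the Bezout coefficients s = 83, t = -401.
Result: 831 · (83) + 172 · (-401) = 1.

gcd(831, 172) = 1; s = 83, t = -401 (check: 831·83 + 172·(-401) = 1).


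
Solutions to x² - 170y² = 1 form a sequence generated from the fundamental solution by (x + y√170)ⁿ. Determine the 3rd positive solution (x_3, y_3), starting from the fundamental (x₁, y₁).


Step 1: Find the fundamental solution (x₁, y₁) of x² - 170y² = 1.
  Expand √170 as a continued fraction. a₀ = ⌊√170⌋ = 13; iterate m_{k+1} = d_k·a_k − m_k, d_{k+1} = (170 − m_{k+1}²)/d_k, a_{k+1} = ⌊(a₀ + m_{k+1})/d_{k+1}⌋ (starting m₀ = 0, d₀ = 1), with convergents p_k = a_k·p_{k-1} + p_{k-2}, q_k = a_k·q_{k-1} + q_{k-2} (p₋₁ = 1, q₋₁ = 0):
  k = 0: a₀ = 13; p₀/q₀ = 13/1; p₀² − 170·q₀² = 169 − 170 = -1.
  k = 1: m = 13, d = 1, a = ⌊(13 + 13)/1⌋ = 26; p/q = (26·13 + 1)/(26·1 + 0) = 339/26; p² − 170·q² = 114921 − 114920 = 1.
  The first convergent with p² − 170·q² = 1 gives the fundamental solution (x₁, y₁) = (339, 26).
Step 2: Apply the recurrence (x_{n+1}, y_{n+1}) = (x₁x_n + 170y₁y_n, x₁y_n + y₁x_n) repeatedly.
  From (x_1, y_1) = (339, 26): x_2 = 339·339 + 170·26·26 = 229841; y_2 = 339·26 + 26·339 = 17628.
  From (x_2, y_2) = (229841, 17628): x_3 = 339·229841 + 170·26·17628 = 155831859; y_3 = 339·17628 + 26·229841 = 11951758.
Step 3: Verify x_3² - 170·y_3² = 24283568279395881 - 24283568279395880 = 1 (should be 1). ✓

(x_1, y_1) = (339, 26); (x_3, y_3) = (155831859, 11951758).


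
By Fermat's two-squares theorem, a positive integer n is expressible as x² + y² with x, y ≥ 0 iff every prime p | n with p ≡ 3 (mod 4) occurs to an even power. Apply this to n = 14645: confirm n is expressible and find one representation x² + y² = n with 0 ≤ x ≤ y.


Step 1: Factor n = 14645 = 5 · 29 · 101.
Step 2: Check the mod-4 condition on each prime factor: 5 ≡ 1 (mod 4), exponent 1; 29 ≡ 1 (mod 4), exponent 1; 101 ≡ 1 (mod 4), exponent 1.
All primes ≡ 3 (mod 4) appear to even exponent (or don't appear), so by the two-squares theorem n IS expressible as a sum of two squares.
Step 3: Build a representation. Here n = 5 · 29 · 101 is a product of primes ≡ 1 (mod 4). Each prime p ≡ 1 (mod 4) is itself a sum of two squares; find a² by testing p − a² for a perfect square:
  5: 5 − 1² = 4 = 2² ⇒ 5 = 1² + 2².
  29: 29 − 1² = 28, 29 − 2² = 25 = 5² ⇒ 29 = 2² + 5².
  101: 101 − 1² = 100 = 10² ⇒ 101 = 1² + 10².
  Combine using the Brahmagupta–Fibonacci identity (a² + b²)(c² + d²) = (ac − bd)² + (ad + bc)² = (ac + bd)² + (ad − bc)²:
  5 · 29 = 145: from (1² + 2²)(2² + 5²), take (1·2 − 2·5, 1·5 + 2·2) = (2 − 10, 5 + 4) = (-8, 9); dropping signs (only squares matter) gives (8, 9); check 8² + 9² = 64 + 81 = 145 ✓.
  145 · 101 = 14645: from (8² + 9²)(1² + 10²), take (8·1 − 9·10, 8·10 + 9·1) = (8 − 90, 80 + 9) = (-82, 89); dropping signs (only squares matter) gives (82, 89); check 82² + 89² = 6724 + 7921 = 14645 ✓.
Step 4: Order so x ≤ y and verify: 82² + 89² = 6724 + 7921 = 14645 = n. ✓

n = 14645 = 82² + 89² (one valid representation with x ≤ y).


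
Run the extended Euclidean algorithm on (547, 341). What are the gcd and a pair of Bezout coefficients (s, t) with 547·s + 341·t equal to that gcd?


Euclidean algorithm on (547, 341) — divide until remainder is 0:
  547 = 1 · 341 + 206
  341 = 1 · 206 + 135
  206 = 1 · 135 + 71
  135 = 1 · 71 + 64
  71 = 1 · 64 + 7
  64 = 9 · 7 + 1
  7 = 7 · 1 + 0
gcd(547, 341) = 1.
Track Bezout coefficients alongside the remainders: start with r₀ = 547 = a·1 + b·0 (s = 1, t = 0) and r₁ = 341 = a·0 + b·1 (s = 0, t = 1); each new remainder r_{k+1} = r_{k-1} − q_k·r_k inherits s_{k+1} = s_{k-1} − q_k·s_k, t_{k+1} = t_{k-1} − q_k·t_k, so r_k = a·s_k + b·t_k at every step:
  q = 1: r = 206, s = 1 − 1·0 = 1, t = 0 − 1·1 = -1  (check: 547·1 + 341·(-1) = 206)
  q = 1: r = 135, s = 0 − 1·1 = -1, t = 1 − 1·(-1) = 2  (check: 547·(-1) + 341·2 = 135)
  q = 1: r = 71, s = 1 − 1·(-1) = 2, t = -1 − 1·2 = -3  (check: 547·2 + 341·(-3) = 71)
  q = 1: r = 64, s = -1 − 1·2 = -3, t = 2 − 1·(-3) = 5  (check: 547·(-3) + 341·5 = 64)
  q = 1: r = 7, s = 2 − 1·(-3) = 5, t = -3 − 1·5 = -8  (check: 547·5 + 341·(-8) = 7)
  q = 9: r = 1, s = -3 − 9·5 = -48, t = 5 − 9·(-8) = 77  (check: 547·(-48) + 341·77 = 1)
The row with r = 1 (the gcd) gives the Bezout coefficients s = -48, t = 77.
Result: 547 · (-48) + 341 · (77) = 1.

gcd(547, 341) = 1; s = -48, t = 77 (check: 547·(-48) + 341·77 = 1).


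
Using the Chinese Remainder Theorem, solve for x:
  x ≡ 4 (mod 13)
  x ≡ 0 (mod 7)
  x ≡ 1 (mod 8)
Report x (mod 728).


Moduli 13, 7, 8 are pairwise coprime; by CRT there is a unique solution modulo M = 13 · 7 · 8 = 728.
Solve pairwise, accumulating the modulus:
  Start with x ≡ 4 (mod 13).
  Combine with x ≡ 0 (mod 7): since gcd(13, 7) = 1, we get a unique residue mod 91.
    Write x = 4 + 13·t and substitute into x ≡ 0 (mod 7): 13·t ≡ 0 − 4 = -4 (mod 7).
    Reduce coefficients mod 7: 6·t ≡ 3 (mod 7).
    The inverse of 6 mod 7 is 6 (since 6·6 = 36 = 5·7 + 1), so t ≡ 6·3 = 18 ≡ 4 (mod 7).
    Then x = 4 + 13·4 = 56, valid modulo lcm(13, 7) = 91: x ≡ 56 (mod 91).
  Combine with x ≡ 1 (mod 8): since gcd(91, 8) = 1, we get a unique residue mod 728.
    Write x = 56 + 91·t and substitute into x ≡ 1 (mod 8): 91·t ≡ 1 − 56 = -55 (mod 8).
    Reduce coefficients mod 8: 3·t ≡ 1 (mod 8).
    The inverse of 3 mod 8 is 3 (since 3·3 = 9 = 1·8 + 1), so t ≡ 3·1 = 3 ≡ 3 (mod 8).
    Then x = 56 + 91·3 = 329, valid modulo lcm(91, 8) = 728: x ≡ 329 (mod 728).
Verify: 329 mod 13 = 4 ✓, 329 mod 7 = 0 ✓, 329 mod 8 = 1 ✓.

x ≡ 329 (mod 728).


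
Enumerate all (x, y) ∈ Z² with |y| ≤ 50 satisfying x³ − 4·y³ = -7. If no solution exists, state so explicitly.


The equation is x³ - 4y³ = -7. For fixed y, x³ = 4·y³ − 7, so a solution requires the RHS to be a perfect cube.
Strategy: iterate y from -50 to 50, compute RHS = 4·y³ − 7, and check whether it is a (positive or negative) perfect cube.
Check small values of y:
  y = 0: RHS = -7 is not a perfect cube.
  y = 1: RHS = -3 is not a perfect cube.
  y = -1: RHS = -11 is not a perfect cube.
  y = 2: RHS = 25 is not a perfect cube.
  y = -2: RHS = -39 is not a perfect cube.
  y = 3: RHS = 101 is not a perfect cube.
  y = -3: RHS = -115 is not a perfect cube.
Continuing the search up to |y| = 50 finds no solutions either.
No (x, y) in the scanned range satisfies the equation.

No integer solutions with |y| ≤ 50.


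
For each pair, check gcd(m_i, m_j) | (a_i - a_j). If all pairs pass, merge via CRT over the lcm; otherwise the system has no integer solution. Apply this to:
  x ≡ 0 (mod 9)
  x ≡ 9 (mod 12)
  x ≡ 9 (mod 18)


Moduli 9, 12, 18 are not pairwise coprime, so CRT works modulo lcm(m_i) when all pairwise compatibility conditions hold.
Pairwise compatibility: gcd(m_i, m_j) must divide a_i - a_j for every pair.
Merge one congruence at a time:
  Start: x ≡ 0 (mod 9).
  Combine with x ≡ 9 (mod 12): gcd(9, 12) = 3; 9 - 0 = 9, which IS divisible by 3, so compatible.
    Write x = 0 + 9·t and substitute into x ≡ 9 (mod 12): 9·t ≡ 9 − 0 = 9 (mod 12).
    Divide the congruence (and modulus) by g = 3: 3·t ≡ 3 (mod 4).
    The inverse of 3 mod 4 is 3 (since 3·3 = 9 = 2·4 + 1), so t ≡ 3·3 = 9 ≡ 1 (mod 4).
    Then x = 0 + 9·1 = 9, valid modulo lcm(9, 12) = 36: x ≡ 9 (mod 36).
  Combine with x ≡ 9 (mod 18): gcd(36, 18) = 18; 9 - 9 = 0, which IS divisible by 18, so compatible.
    Write x = 9 + 36·t and substitute into x ≡ 9 (mod 18): 36·t ≡ 9 − 9 = 0 (mod 18).
    Divide the congruence (and modulus) by g = 18: 2·t ≡ 0 (mod 1).
    Modulo 1 every t works; take t = 0.
    Then x = 9 + 36·0 = 9, valid modulo lcm(36, 18) = 36: x ≡ 9 (mod 36).
Verify: 9 mod 9 = 0, 9 mod 12 = 9, 9 mod 18 = 9.

x ≡ 9 (mod 36).
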